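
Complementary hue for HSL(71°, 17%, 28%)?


Complement = opposite side of color wheel = hue + 180°
H' = (71 + 180) mod 360 = 251°
S and L unchanged.
= HSL(251°, 17%, 28%)


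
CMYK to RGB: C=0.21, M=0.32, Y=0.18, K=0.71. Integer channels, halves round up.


R = 255 × (1-C) × (1-K) = 255 × 0.79 × 0.29 = 58.4205 → 58
G = 255 × (1-M) × (1-K) = 255 × 0.68 × 0.29 = 50.286 → 50
B = 255 × (1-Y) × (1-K) = 255 × 0.82 × 0.29 = 60.639 → 61
= RGB(58, 50, 61)


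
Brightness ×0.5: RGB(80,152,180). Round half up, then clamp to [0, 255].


Multiply each channel by 0.5, round half up, clamp to [0, 255]
R: 80×0.5 = 40
G: 152×0.5 = 76
B: 180×0.5 = 90
= RGB(40, 76, 90)


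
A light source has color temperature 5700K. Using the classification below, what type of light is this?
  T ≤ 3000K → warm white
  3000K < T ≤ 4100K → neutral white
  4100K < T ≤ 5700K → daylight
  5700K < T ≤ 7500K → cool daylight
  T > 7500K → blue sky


Temperature: 5700K
4100K < 5700K ≤ 5700K → daylight
Classification: daylight


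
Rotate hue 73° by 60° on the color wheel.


New hue = (H + rotation) mod 360
New hue = (73 + 60) mod 360
= 133 mod 360
= 133°


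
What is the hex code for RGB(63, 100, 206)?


R = 63 → 3F (hex)
G = 100 → 64 (hex)
B = 206 → CE (hex)
Hex = #3F64CE


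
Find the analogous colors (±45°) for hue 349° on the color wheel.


Base hue: 349°
Left analog: (349 - 45) mod 360 = 304°
Right analog: (349 + 45) mod 360 = 34°
Analogous hues = 304° and 34°


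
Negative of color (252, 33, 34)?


Invert: (255-R, 255-G, 255-B)
R: 255-252 = 3
G: 255-33 = 222
B: 255-34 = 221
= RGB(3, 222, 221)


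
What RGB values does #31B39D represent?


31 → 49 (R)
B3 → 179 (G)
9D → 157 (B)
= RGB(49, 179, 157)


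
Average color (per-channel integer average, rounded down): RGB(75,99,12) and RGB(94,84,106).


Midpoint: each channel = ⌊(C₁+C₂)/2⌋
R: ⌊(75+94)/2⌋ = 84
G: ⌊(99+84)/2⌋ = 91
B: ⌊(12+106)/2⌋ = 59
= RGB(84, 91, 59)


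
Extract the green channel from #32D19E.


Color: #32D19E
R = 32 = 50
G = D1 = 209
B = 9E = 158
Green = 209


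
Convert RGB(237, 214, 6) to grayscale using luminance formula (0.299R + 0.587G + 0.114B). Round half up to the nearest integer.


Gray = 0.299×R + 0.587×G + 0.114×B
Gray = 0.299×237 + 0.587×214 + 0.114×6
Gray = 70.863 + 125.618 + 0.684
Gray = 197.165 → round half up → 197
Gray = 197


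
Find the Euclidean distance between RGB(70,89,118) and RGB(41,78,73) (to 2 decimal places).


d = √[(R₁-R₂)² + (G₁-G₂)² + (B₁-B₂)²]
d = √[(70-41)² + (89-78)² + (118-73)²]
d = √[841 + 121 + 2025]
d = √2987
d ≈ 54.65


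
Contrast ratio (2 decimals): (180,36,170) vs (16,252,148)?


Linearize each sRGB channel c=v/255: c/12.92 if c ≤ 0.04045 else ((c+0.055)/1.055)^2.4
L = 0.2126×R_lin + 0.7152×G_lin + 0.0722×B_lin
Color 1 (180,36,170):
  R=180: 180/255≈0.7059 > 0.04045 → ((0.7059+0.055)/1.055)^2.4 ≈ 0.45641
  G=36: 36/255≈0.1412 > 0.04045 → ((0.1412+0.055)/1.055)^2.4 ≈ 0.01764
  B=170: 170/255≈0.6667 > 0.04045 → ((0.6667+0.055)/1.055)^2.4 ≈ 0.40198
  L1 = 0.2126×0.45641 + 0.7152×0.01764 + 0.0722×0.40198 ≈ 0.13867
Color 2 (16,252,148):
  R=16: 16/255≈0.0627 > 0.04045 → ((0.0627+0.055)/1.055)^2.4 ≈ 0.00518
  G=252: 252/255≈0.9882 > 0.04045 → ((0.9882+0.055)/1.055)^2.4 ≈ 0.97345
  B=148: 148/255≈0.5804 > 0.04045 → ((0.5804+0.055)/1.055)^2.4 ≈ 0.29614
  L2 = 0.2126×0.00518 + 0.7152×0.97345 + 0.0722×0.29614 ≈ 0.71869
Lighter = 0.71869, Darker = 0.13867
Ratio = (L_lighter + 0.05) / (L_darker + 0.05)
Ratio = (0.71869 + 0.05) / (0.13867 + 0.05) = 0.76869 / 0.18867 ≈ 4.0742
Ratio ≈ 4.07:1


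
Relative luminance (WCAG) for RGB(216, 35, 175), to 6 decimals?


Linearize each channel (sRGB transfer function): c = v/255; c_lin = c/12.92 if c ≤ 0.04045, else ((c+0.055)/1.055)^2.4
  R: 216/255 ≈ 0.847059 > 0.04045 → ((0.847059+0.055)/1.055)^2.4 ≈ 0.686685
  G: 35/255 ≈ 0.137255 > 0.04045 → ((0.137255+0.055)/1.055)^2.4 ≈ 0.016807
  B: 175/255 ≈ 0.686275 > 0.04045 → ((0.686275+0.055)/1.055)^2.4 ≈ 0.428690
R_lin = 0.686685, G_lin = 0.016807, B_lin = 0.428690
L = 0.2126×R + 0.7152×G + 0.0722×B
L = 0.2126×0.686685 + 0.7152×0.016807 + 0.0722×0.428690
L ≈ 0.188961


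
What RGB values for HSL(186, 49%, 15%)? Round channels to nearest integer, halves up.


H=186°, S=0.49, L=0.15
C = (1-|2L-1|)×S = (1-|-0.70|)×0.49 = 0.147
H' = H/60 = 186/60 ≈ 3.1000; X = C×(1-|H' mod 2 - 1|) = 0.1323
m = L - C/2 = 0.15 - 0.0735 = 0.0765
Sector ⌊H'⌋ = 3 → (R',G',B') = (0.0, 0.1323, 0.147)
RGB = ((R'+m)×255, (G'+m)×255, (B'+m)×255) = (19.5075, 53.244, 56.9925)
Round half up → RGB(20, 53, 57)


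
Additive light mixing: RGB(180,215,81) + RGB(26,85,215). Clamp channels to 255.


Additive: each channel = min(255, C₁+C₂)
R: 180+26 = 206 → 206
G: 215+85 = 300 → 255
B: 81+215 = 296 → 255
= RGB(206, 255, 255)


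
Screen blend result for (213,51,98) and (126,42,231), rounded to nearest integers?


Screen: C = 255 - (255-A)×(255-B)/255, rounded to nearest integer
R: 255 - (255-213)×(255-126)/255 = 255 - 5418/255 ≈ 255 - 21.247 = 233.753 → 234
G: 255 - (255-51)×(255-42)/255 = 255 - 43452/255 ≈ 255 - 170.400 = 84.600 → 85
B: 255 - (255-98)×(255-231)/255 = 255 - 3768/255 ≈ 255 - 14.776 = 240.224 → 240
= RGB(234, 85, 240)


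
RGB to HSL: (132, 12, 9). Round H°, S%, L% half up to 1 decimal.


Normalize: R'=132/255≈0.5176, G'=12/255≈0.0471, B'=9/255≈0.0353
Max=132/255, Min=9/255, Δ=Max-Min=123/255
L = (Max+Min)/2 = (132+9)/510 = 141/510 = 0.27647… → L = 27.6%
L ≤ 0.5 → S = Δ/(Max+Min) = 123/(132+9) = 123/141 = 0.87234… → S = 87.2%
(the 1/255 factors cancel in S and H, so raw channel differences can be used)
Max is R' → H = 60 × (((G-B)/Δ) mod 6) = 60 × (((12-9)/123) mod 6)
  3/123 = 0.0243…
  H = 60 × 0.0243… = 1.463…° → H = 1.5°
= HSL(1.5°, 87.2%, 27.6%)


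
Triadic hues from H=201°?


Triadic: equally spaced at 120° intervals
H1 = 201°
H2 = (201 + 120) mod 360 = 321°
H3 = (201 + 240) mod 360 = 81°
Triadic = 201°, 321°, 81°


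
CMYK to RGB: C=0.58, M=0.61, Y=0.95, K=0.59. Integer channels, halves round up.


R = 255 × (1-C) × (1-K) = 255 × 0.42 × 0.41 = 43.911 → 44
G = 255 × (1-M) × (1-K) = 255 × 0.39 × 0.41 = 40.7745 → 41
B = 255 × (1-Y) × (1-K) = 255 × 0.05 × 0.41 = 5.2275 → 5
= RGB(44, 41, 5)


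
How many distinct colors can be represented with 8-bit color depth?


Colors = 2^bits = 2^8
= 256 colors


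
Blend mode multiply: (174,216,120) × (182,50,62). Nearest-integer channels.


Multiply: C = A×B/255, rounded to nearest integer
R: 174×182/255 = 31668/255 ≈ 124.188 → 124
G: 216×50/255 = 10800/255 ≈ 42.353 → 42
B: 120×62/255 = 7440/255 ≈ 29.176 → 29
= RGB(124, 42, 29)


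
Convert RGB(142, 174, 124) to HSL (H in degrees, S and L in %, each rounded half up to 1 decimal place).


Normalize: R'=142/255≈0.5569, G'=174/255≈0.6824, B'=124/255≈0.4863
Max=174/255, Min=124/255, Δ=Max-Min=50/255
L = (Max+Min)/2 = (174+124)/510 = 298/510 = 0.58431… → L = 58.4%
L > 0.5 → S = Δ/(2-Max-Min) = 50/(510-174-124) = 50/212 = 0.23584… → S = 23.6%
(the 1/255 factors cancel in S and H, so raw channel differences can be used)
Max is G' → H = 60 × ((B-R)/Δ + 2) = 60 × ((124-142)/50 + 2)
  -18/50 + 2 = -0.36 + 2 = 1.64
  H = 60 × 1.64 = 98.4° → H = 98.4°
= HSL(98.4°, 23.6%, 58.4%)


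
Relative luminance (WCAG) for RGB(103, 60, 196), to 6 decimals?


Linearize each channel (sRGB transfer function): c = v/255; c_lin = c/12.92 if c ≤ 0.04045, else ((c+0.055)/1.055)^2.4
  R: 103/255 ≈ 0.403922 > 0.04045 → ((0.403922+0.055)/1.055)^2.4 ≈ 0.135633
  G: 60/255 ≈ 0.235294 > 0.04045 → ((0.235294+0.055)/1.055)^2.4 ≈ 0.045186
  B: 196/255 ≈ 0.768627 > 0.04045 → ((0.768627+0.055)/1.055)^2.4 ≈ 0.552011
R_lin = 0.135633, G_lin = 0.045186, B_lin = 0.552011
L = 0.2126×R + 0.7152×G + 0.0722×B
L = 0.2126×0.135633 + 0.7152×0.045186 + 0.0722×0.552011
L ≈ 0.101008


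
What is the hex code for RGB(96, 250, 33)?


R = 96 → 60 (hex)
G = 250 → FA (hex)
B = 33 → 21 (hex)
Hex = #60FA21


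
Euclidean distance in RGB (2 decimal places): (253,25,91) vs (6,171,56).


d = √[(R₁-R₂)² + (G₁-G₂)² + (B₁-B₂)²]
d = √[(253-6)² + (25-171)² + (91-56)²]
d = √[61009 + 21316 + 1225]
d = √83550
d ≈ 289.05


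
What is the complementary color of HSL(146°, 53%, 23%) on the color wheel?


Complement = opposite side of color wheel = hue + 180°
H' = (146 + 180) mod 360 = 326°
S and L unchanged.
= HSL(326°, 53%, 23%)


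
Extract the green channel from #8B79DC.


Color: #8B79DC
R = 8B = 139
G = 79 = 121
B = DC = 220
Green = 121


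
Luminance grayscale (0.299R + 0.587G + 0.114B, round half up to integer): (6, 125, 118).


Gray = 0.299×R + 0.587×G + 0.114×B
Gray = 0.299×6 + 0.587×125 + 0.114×118
Gray = 1.794 + 73.375 + 13.452
Gray = 88.621 → round half up → 89
Gray = 89


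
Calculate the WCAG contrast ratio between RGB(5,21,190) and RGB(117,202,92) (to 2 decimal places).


Linearize each sRGB channel c=v/255: c/12.92 if c ≤ 0.04045 else ((c+0.055)/1.055)^2.4
L = 0.2126×R_lin + 0.7152×G_lin + 0.0722×B_lin
Color 1 (5,21,190):
  R=5: 5/255≈0.0196 ≤ 0.04045 → 0.0196/12.92 ≈ 0.00152
  G=21: 21/255≈0.0824 > 0.04045 → ((0.0824+0.055)/1.055)^2.4 ≈ 0.00750
  B=190: 190/255≈0.7451 > 0.04045 → ((0.7451+0.055)/1.055)^2.4 ≈ 0.51492
  L1 = 0.2126×0.00152 + 0.7152×0.00750 + 0.0722×0.51492 ≈ 0.04286
Color 2 (117,202,92):
  R=117: 117/255≈0.4588 > 0.04045 → ((0.4588+0.055)/1.055)^2.4 ≈ 0.17789
  G=202: 202/255≈0.7922 > 0.04045 → ((0.7922+0.055)/1.055)^2.4 ≈ 0.59062
  B=92: 92/255≈0.3608 > 0.04045 → ((0.3608+0.055)/1.055)^2.4 ≈ 0.10702
  L2 = 0.2126×0.17789 + 0.7152×0.59062 + 0.0722×0.10702 ≈ 0.46796
Lighter = 0.46796, Darker = 0.04286
Ratio = (L_lighter + 0.05) / (L_darker + 0.05)
Ratio = (0.46796 + 0.05) / (0.04286 + 0.05) = 0.51796 / 0.09286 ≈ 5.5776
Ratio ≈ 5.58:1


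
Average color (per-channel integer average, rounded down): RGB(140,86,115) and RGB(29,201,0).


Midpoint: each channel = ⌊(C₁+C₂)/2⌋
R: ⌊(140+29)/2⌋ = 84
G: ⌊(86+201)/2⌋ = 143
B: ⌊(115+0)/2⌋ = 57
= RGB(84, 143, 57)


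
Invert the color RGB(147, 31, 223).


Invert: (255-R, 255-G, 255-B)
R: 255-147 = 108
G: 255-31 = 224
B: 255-223 = 32
= RGB(108, 224, 32)


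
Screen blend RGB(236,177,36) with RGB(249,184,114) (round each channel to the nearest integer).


Screen: C = 255 - (255-A)×(255-B)/255, rounded to nearest integer
R: 255 - (255-236)×(255-249)/255 = 255 - 114/255 ≈ 255 - 0.447 = 254.553 → 255
G: 255 - (255-177)×(255-184)/255 = 255 - 5538/255 ≈ 255 - 21.718 = 233.282 → 233
B: 255 - (255-36)×(255-114)/255 = 255 - 30879/255 ≈ 255 - 121.094 = 133.906 → 134
= RGB(255, 233, 134)


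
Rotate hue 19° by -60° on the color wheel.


New hue = (H + rotation) mod 360
New hue = (19 -60) mod 360
= -41 mod 360
= 319°


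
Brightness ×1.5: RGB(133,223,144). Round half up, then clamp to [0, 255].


Multiply each channel by 1.5, round half up, clamp to [0, 255]
R: 133×1.5 = 199.5 → round → 200
G: 223×1.5 = 334.5 → round → 335 → clamp → 255
B: 144×1.5 = 216
= RGB(200, 255, 216)


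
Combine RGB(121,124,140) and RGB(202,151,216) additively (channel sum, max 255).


Additive: each channel = min(255, C₁+C₂)
R: 121+202 = 323 → 255
G: 124+151 = 275 → 255
B: 140+216 = 356 → 255
= RGB(255, 255, 255)


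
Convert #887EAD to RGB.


88 → 136 (R)
7E → 126 (G)
AD → 173 (B)
= RGB(136, 126, 173)


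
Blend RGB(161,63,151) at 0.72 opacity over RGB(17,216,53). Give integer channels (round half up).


C = α×F + (1-α)×B, with 1-α = 0.28
R: 0.72×161 + 0.28×17 = 115.92 + 4.76 = 120.68 → 121
G: 0.72×63 + 0.28×216 = 45.36 + 60.48 = 105.84 → 106
B: 0.72×151 + 0.28×53 = 108.72 + 14.84 = 123.56 → 124
= RGB(121, 106, 124)


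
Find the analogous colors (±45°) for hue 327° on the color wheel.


Base hue: 327°
Left analog: (327 - 45) mod 360 = 282°
Right analog: (327 + 45) mod 360 = 12°
Analogous hues = 282° and 12°


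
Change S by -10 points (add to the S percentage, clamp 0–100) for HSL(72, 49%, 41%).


Original S = 49%
Adjustment = -10 percentage points
New S = 49 + (-10) = 39
Clamp to [0, 100] → 39
= HSL(72°, 39%, 41%)


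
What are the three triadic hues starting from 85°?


Triadic: equally spaced at 120° intervals
H1 = 85°
H2 = (85 + 120) mod 360 = 205°
H3 = (85 + 240) mod 360 = 325°
Triadic = 85°, 205°, 325°


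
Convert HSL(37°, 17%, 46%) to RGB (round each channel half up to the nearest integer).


H=37°, S=0.17, L=0.46
C = (1-|2L-1|)×S = (1-|-0.08|)×0.17 = 0.1564
H' = H/60 = 37/60 ≈ 0.6167; X = C×(1-|H' mod 2 - 1|) ≈ 0.0964
m = L - C/2 = 0.46 - 0.0782 = 0.3818
Sector ⌊H'⌋ = 0 → (R',G',B') = (0.1564, ≈0.0964, 0.0)
RGB = ((R'+m)×255, (G'+m)×255, (B'+m)×255) = (137.241, 121.9529, 97.359)
Round half up → RGB(137, 122, 97)


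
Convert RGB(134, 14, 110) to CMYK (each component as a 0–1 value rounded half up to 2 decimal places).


R'=134/255≈0.5255, G'=14/255≈0.0549, B'=110/255≈0.4314
K = 1 - max(R',G',B') = 1 - 134/255 = 121/255 = 0.47450… → 0.47
(1-R'-K)/(1-K) simplifies to (max-R)/max with max = 134:
C = (134-134)/134 = 0/134 = 0 → 0.00
M = (134-14)/134 = 120/134 = 0.89552… → 0.90
Y = (134-110)/134 = 24/134 = 0.17910… → 0.18
= CMYK(0.00, 0.90, 0.18, 0.47)


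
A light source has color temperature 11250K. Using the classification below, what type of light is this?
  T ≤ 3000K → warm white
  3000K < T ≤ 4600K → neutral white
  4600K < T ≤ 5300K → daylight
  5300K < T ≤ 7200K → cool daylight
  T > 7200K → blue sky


Temperature: 11250K
11250K > 7200K → blue sky
Classification: blue sky


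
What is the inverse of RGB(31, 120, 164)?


Invert: (255-R, 255-G, 255-B)
R: 255-31 = 224
G: 255-120 = 135
B: 255-164 = 91
= RGB(224, 135, 91)


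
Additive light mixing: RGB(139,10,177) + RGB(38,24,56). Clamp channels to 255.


Additive: each channel = min(255, C₁+C₂)
R: 139+38 = 177 → 177
G: 10+24 = 34 → 34
B: 177+56 = 233 → 233
= RGB(177, 34, 233)


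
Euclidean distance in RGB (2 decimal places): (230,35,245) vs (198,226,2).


d = √[(R₁-R₂)² + (G₁-G₂)² + (B₁-B₂)²]
d = √[(230-198)² + (35-226)² + (245-2)²]
d = √[1024 + 36481 + 59049]
d = √96554
d ≈ 310.73


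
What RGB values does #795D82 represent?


79 → 121 (R)
5D → 93 (G)
82 → 130 (B)
= RGB(121, 93, 130)


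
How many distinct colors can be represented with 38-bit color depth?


Colors = 2^bits = 2^38
= 274,877,906,944 colors


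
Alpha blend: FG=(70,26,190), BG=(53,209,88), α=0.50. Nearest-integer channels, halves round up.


C = α×F + (1-α)×B, with 1-α = 0.50
R: 0.50×70 + 0.50×53 = 35.00 + 26.50 = 61.50 → 62
G: 0.50×26 + 0.50×209 = 13.00 + 104.50 = 117.50 → 118
B: 0.50×190 + 0.50×88 = 95.00 + 44.00 = 139.00 → 139
= RGB(62, 118, 139)


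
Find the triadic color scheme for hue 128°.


Triadic: equally spaced at 120° intervals
H1 = 128°
H2 = (128 + 120) mod 360 = 248°
H3 = (128 + 240) mod 360 = 8°
Triadic = 128°, 248°, 8°


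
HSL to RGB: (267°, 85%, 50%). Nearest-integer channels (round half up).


H=267°, S=0.85, L=0.50
C = (1-|2L-1|)×S = (1-|0.00|)×0.85 = 0.85
H' = H/60 = 267/60 ≈ 4.4500; X = C×(1-|H' mod 2 - 1|) = 0.3825
m = L - C/2 = 0.50 - 0.425 = 0.075
Sector ⌊H'⌋ = 4 → (R',G',B') = (0.3825, 0.0, 0.85)
RGB = ((R'+m)×255, (G'+m)×255, (B'+m)×255) = (116.6625, 19.125, 235.875)
Round half up → RGB(117, 19, 236)


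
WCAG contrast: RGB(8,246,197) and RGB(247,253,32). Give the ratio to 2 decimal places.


Linearize each sRGB channel c=v/255: c/12.92 if c ≤ 0.04045 else ((c+0.055)/1.055)^2.4
L = 0.2126×R_lin + 0.7152×G_lin + 0.0722×B_lin
Color 1 (8,246,197):
  R=8: 8/255≈0.0314 ≤ 0.04045 → 0.0314/12.92 ≈ 0.00243
  G=246: 246/255≈0.9647 > 0.04045 → ((0.9647+0.055)/1.055)^2.4 ≈ 0.92158
  B=197: 197/255≈0.7725 > 0.04045 → ((0.7725+0.055)/1.055)^2.4 ≈ 0.55834
  L1 = 0.2126×0.00243 + 0.7152×0.92158 + 0.0722×0.55834 ≈ 0.69994
Color 2 (247,253,32):
  R=247: 247/255≈0.9686 > 0.04045 → ((0.9686+0.055)/1.055)^2.4 ≈ 0.93011
  G=253: 253/255≈0.9922 > 0.04045 → ((0.9922+0.055)/1.055)^2.4 ≈ 0.98225
  B=32: 32/255≈0.1255 > 0.04045 → ((0.1255+0.055)/1.055)^2.4 ≈ 0.01444
  L2 = 0.2126×0.93011 + 0.7152×0.98225 + 0.0722×0.01444 ≈ 0.90129
Lighter = 0.90129, Darker = 0.69994
Ratio = (L_lighter + 0.05) / (L_darker + 0.05)
Ratio = (0.90129 + 0.05) / (0.69994 + 0.05) = 0.95129 / 0.74994 ≈ 1.2685
Ratio ≈ 1.27:1


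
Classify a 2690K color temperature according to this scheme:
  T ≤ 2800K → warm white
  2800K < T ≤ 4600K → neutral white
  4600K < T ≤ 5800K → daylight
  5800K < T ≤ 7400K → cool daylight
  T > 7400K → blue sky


Temperature: 2690K
2690K ≤ 2800K → warm white
Classification: warm white


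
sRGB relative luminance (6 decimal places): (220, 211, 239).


Linearize each channel (sRGB transfer function): c = v/255; c_lin = c/12.92 if c ≤ 0.04045, else ((c+0.055)/1.055)^2.4
  R: 220/255 ≈ 0.862745 > 0.04045 → ((0.862745+0.055)/1.055)^2.4 ≈ 0.715694
  G: 211/255 ≈ 0.827451 > 0.04045 → ((0.827451+0.055)/1.055)^2.4 ≈ 0.651406
  B: 239/255 ≈ 0.937255 > 0.04045 → ((0.937255+0.055)/1.055)^2.4 ≈ 0.863157
R_lin = 0.715694, G_lin = 0.651406, B_lin = 0.863157
L = 0.2126×R + 0.7152×G + 0.0722×B
L = 0.2126×0.715694 + 0.7152×0.651406 + 0.0722×0.863157
L ≈ 0.680362


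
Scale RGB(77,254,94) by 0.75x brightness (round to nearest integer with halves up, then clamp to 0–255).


Multiply each channel by 0.75, round half up, clamp to [0, 255]
R: 77×0.75 = 57.75 → round → 58
G: 254×0.75 = 190.5 → round → 191
B: 94×0.75 = 70.5 → round → 71
= RGB(58, 191, 71)


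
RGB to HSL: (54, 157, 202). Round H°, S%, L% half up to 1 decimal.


Normalize: R'=54/255≈0.2118, G'=157/255≈0.6157, B'=202/255≈0.7922
Max=202/255, Min=54/255, Δ=Max-Min=148/255
L = (Max+Min)/2 = (202+54)/510 = 256/510 = 0.50196… → L = 50.2%
L > 0.5 → S = Δ/(2-Max-Min) = 148/(510-202-54) = 148/254 = 0.58267… → S = 58.3%
(the 1/255 factors cancel in S and H, so raw channel differences can be used)
Max is B' → H = 60 × ((R-G)/Δ + 4) = 60 × ((54-157)/148 + 4)
  -103/148 + 4 = -0.6959… + 4 = 3.3040…
  H = 60 × 3.3040… = 198.243…° → H = 198.2°
= HSL(198.2°, 58.3%, 50.2%)


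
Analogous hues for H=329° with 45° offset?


Base hue: 329°
Left analog: (329 - 45) mod 360 = 284°
Right analog: (329 + 45) mod 360 = 14°
Analogous hues = 284° and 14°


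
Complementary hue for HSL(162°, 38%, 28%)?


Complement = opposite side of color wheel = hue + 180°
H' = (162 + 180) mod 360 = 342°
S and L unchanged.
= HSL(342°, 38%, 28%)


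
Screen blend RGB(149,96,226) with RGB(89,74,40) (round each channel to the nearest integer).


Screen: C = 255 - (255-A)×(255-B)/255, rounded to nearest integer
R: 255 - (255-149)×(255-89)/255 = 255 - 17596/255 ≈ 255 - 69.004 = 185.996 → 186
G: 255 - (255-96)×(255-74)/255 = 255 - 28779/255 ≈ 255 - 112.859 = 142.141 → 142
B: 255 - (255-226)×(255-40)/255 = 255 - 6235/255 ≈ 255 - 24.451 = 230.549 → 231
= RGB(186, 142, 231)


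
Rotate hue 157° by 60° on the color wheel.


New hue = (H + rotation) mod 360
New hue = (157 + 60) mod 360
= 217 mod 360
= 217°


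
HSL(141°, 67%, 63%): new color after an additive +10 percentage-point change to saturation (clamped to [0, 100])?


Original S = 67%
Adjustment = +10 percentage points
New S = 67 + (10) = 77
Clamp to [0, 100] → 77
= HSL(141°, 77%, 63%)


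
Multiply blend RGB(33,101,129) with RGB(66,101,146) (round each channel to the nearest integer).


Multiply: C = A×B/255, rounded to nearest integer
R: 33×66/255 = 2178/255 ≈ 8.541 → 9
G: 101×101/255 = 10201/255 ≈ 40.004 → 40
B: 129×146/255 = 18834/255 ≈ 73.859 → 74
= RGB(9, 40, 74)


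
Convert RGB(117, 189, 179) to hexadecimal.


R = 117 → 75 (hex)
G = 189 → BD (hex)
B = 179 → B3 (hex)
Hex = #75BDB3


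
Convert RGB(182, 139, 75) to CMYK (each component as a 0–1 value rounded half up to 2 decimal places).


R'=182/255≈0.7137, G'=139/255≈0.5451, B'=75/255≈0.2941
K = 1 - max(R',G',B') = 1 - 182/255 = 73/255 = 0.28627… → 0.29
(1-R'-K)/(1-K) simplifies to (max-R)/max with max = 182:
C = (182-182)/182 = 0/182 = 0 → 0.00
M = (182-139)/182 = 43/182 = 0.23626… → 0.24
Y = (182-75)/182 = 107/182 = 0.58791… → 0.59
= CMYK(0.00, 0.24, 0.59, 0.29)


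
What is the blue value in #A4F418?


Color: #A4F418
R = A4 = 164
G = F4 = 244
B = 18 = 24
Blue = 24


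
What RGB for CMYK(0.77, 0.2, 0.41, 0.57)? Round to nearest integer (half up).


R = 255 × (1-C) × (1-K) = 255 × 0.23 × 0.43 = 25.2195 → 25
G = 255 × (1-M) × (1-K) = 255 × 0.80 × 0.43 = 87.72 → 88
B = 255 × (1-Y) × (1-K) = 255 × 0.59 × 0.43 = 64.6935 → 65
= RGB(25, 88, 65)


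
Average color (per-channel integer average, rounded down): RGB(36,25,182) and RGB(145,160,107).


Midpoint: each channel = ⌊(C₁+C₂)/2⌋
R: ⌊(36+145)/2⌋ = 90
G: ⌊(25+160)/2⌋ = 92
B: ⌊(182+107)/2⌋ = 144
= RGB(90, 92, 144)


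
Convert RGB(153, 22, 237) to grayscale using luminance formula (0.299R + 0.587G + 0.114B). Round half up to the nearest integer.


Gray = 0.299×R + 0.587×G + 0.114×B
Gray = 0.299×153 + 0.587×22 + 0.114×237
Gray = 45.747 + 12.914 + 27.018
Gray = 85.679 → round half up → 86
Gray = 86


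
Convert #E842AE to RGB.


E8 → 232 (R)
42 → 66 (G)
AE → 174 (B)
= RGB(232, 66, 174)


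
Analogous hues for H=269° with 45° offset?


Base hue: 269°
Left analog: (269 - 45) mod 360 = 224°
Right analog: (269 + 45) mod 360 = 314°
Analogous hues = 224° and 314°


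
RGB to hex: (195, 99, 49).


R = 195 → C3 (hex)
G = 99 → 63 (hex)
B = 49 → 31 (hex)
Hex = #C36331


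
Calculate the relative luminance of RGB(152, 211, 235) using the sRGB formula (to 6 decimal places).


Linearize each channel (sRGB transfer function): c = v/255; c_lin = c/12.92 if c ≤ 0.04045, else ((c+0.055)/1.055)^2.4
  R: 152/255 ≈ 0.596078 > 0.04045 → ((0.596078+0.055)/1.055)^2.4 ≈ 0.313989
  G: 211/255 ≈ 0.827451 > 0.04045 → ((0.827451+0.055)/1.055)^2.4 ≈ 0.651406
  B: 235/255 ≈ 0.921569 > 0.04045 → ((0.921569+0.055)/1.055)^2.4 ≈ 0.830770
R_lin = 0.313989, G_lin = 0.651406, B_lin = 0.830770
L = 0.2126×R + 0.7152×G + 0.0722×B
L = 0.2126×0.313989 + 0.7152×0.651406 + 0.0722×0.830770
L ≈ 0.592621


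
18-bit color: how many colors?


Colors = 2^bits = 2^18
= 262,144 colors


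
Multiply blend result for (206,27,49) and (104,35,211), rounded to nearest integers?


Multiply: C = A×B/255, rounded to nearest integer
R: 206×104/255 = 21424/255 ≈ 84.016 → 84
G: 27×35/255 = 945/255 ≈ 3.706 → 4
B: 49×211/255 = 10339/255 ≈ 40.545 → 41
= RGB(84, 4, 41)


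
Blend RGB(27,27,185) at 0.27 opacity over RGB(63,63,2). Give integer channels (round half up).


C = α×F + (1-α)×B, with 1-α = 0.73
R: 0.27×27 + 0.73×63 = 7.29 + 45.99 = 53.28 → 53
G: 0.27×27 + 0.73×63 = 7.29 + 45.99 = 53.28 → 53
B: 0.27×185 + 0.73×2 = 49.95 + 1.46 = 51.41 → 51
= RGB(53, 53, 51)


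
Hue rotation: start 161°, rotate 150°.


New hue = (H + rotation) mod 360
New hue = (161 + 150) mod 360
= 311 mod 360
= 311°


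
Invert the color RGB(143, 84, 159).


Invert: (255-R, 255-G, 255-B)
R: 255-143 = 112
G: 255-84 = 171
B: 255-159 = 96
= RGB(112, 171, 96)


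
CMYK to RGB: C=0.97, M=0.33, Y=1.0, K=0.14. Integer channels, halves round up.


R = 255 × (1-C) × (1-K) = 255 × 0.03 × 0.86 = 6.579 → 7
G = 255 × (1-M) × (1-K) = 255 × 0.67 × 0.86 = 146.931 → 147
B = 255 × (1-Y) × (1-K) = 255 × 0.00 × 0.86 = 0
= RGB(7, 147, 0)


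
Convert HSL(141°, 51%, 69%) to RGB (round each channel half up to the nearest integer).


H=141°, S=0.51, L=0.69
C = (1-|2L-1|)×S = (1-|0.38|)×0.51 = 0.3162
H' = H/60 = 141/60 ≈ 2.3500; X = C×(1-|H' mod 2 - 1|) = 0.11067
m = L - C/2 = 0.69 - 0.1581 = 0.5319
Sector ⌊H'⌋ = 2 → (R',G',B') = (0.0, 0.3162, 0.11067)
RGB = ((R'+m)×255, (G'+m)×255, (B'+m)×255) = (135.6345, 216.2655, 163.85535)
Round half up → RGB(136, 216, 164)


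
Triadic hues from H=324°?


Triadic: equally spaced at 120° intervals
H1 = 324°
H2 = (324 + 120) mod 360 = 84°
H3 = (324 + 240) mod 360 = 204°
Triadic = 324°, 84°, 204°


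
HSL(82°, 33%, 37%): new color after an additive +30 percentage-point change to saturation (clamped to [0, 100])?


Original S = 33%
Adjustment = +30 percentage points
New S = 33 + (30) = 63
Clamp to [0, 100] → 63
= HSL(82°, 63%, 37%)


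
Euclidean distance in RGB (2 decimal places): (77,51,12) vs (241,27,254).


d = √[(R₁-R₂)² + (G₁-G₂)² + (B₁-B₂)²]
d = √[(77-241)² + (51-27)² + (12-254)²]
d = √[26896 + 576 + 58564]
d = √86036
d ≈ 293.32


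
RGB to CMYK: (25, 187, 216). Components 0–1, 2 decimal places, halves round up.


R'=25/255≈0.0980, G'=187/255≈0.7333, B'=216/255≈0.8471
K = 1 - max(R',G',B') = 1 - 216/255 = 39/255 = 0.15294… → 0.15
(1-R'-K)/(1-K) simplifies to (max-R)/max with max = 216:
C = (216-25)/216 = 191/216 = 0.88425… → 0.88
M = (216-187)/216 = 29/216 = 0.13425… → 0.13
Y = (216-216)/216 = 0/216 = 0 → 0.00
= CMYK(0.88, 0.13, 0.00, 0.15)


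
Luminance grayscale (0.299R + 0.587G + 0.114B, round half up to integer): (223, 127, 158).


Gray = 0.299×R + 0.587×G + 0.114×B
Gray = 0.299×223 + 0.587×127 + 0.114×158
Gray = 66.677 + 74.549 + 18.012
Gray = 159.238 → round half up → 159
Gray = 159


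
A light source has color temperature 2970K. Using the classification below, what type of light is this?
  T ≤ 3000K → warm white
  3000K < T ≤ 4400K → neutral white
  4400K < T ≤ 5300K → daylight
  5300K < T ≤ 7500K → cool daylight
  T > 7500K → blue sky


Temperature: 2970K
2970K ≤ 3000K → warm white
Classification: warm white


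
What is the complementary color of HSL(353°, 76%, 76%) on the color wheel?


Complement = opposite side of color wheel = hue + 180°
H' = (353 + 180) mod 360 = 173°
S and L unchanged.
= HSL(173°, 76%, 76%)


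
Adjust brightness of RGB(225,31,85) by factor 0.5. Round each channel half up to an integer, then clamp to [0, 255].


Multiply each channel by 0.5, round half up, clamp to [0, 255]
R: 225×0.5 = 112.5 → round → 113
G: 31×0.5 = 15.5 → round → 16
B: 85×0.5 = 42.5 → round → 43
= RGB(113, 16, 43)


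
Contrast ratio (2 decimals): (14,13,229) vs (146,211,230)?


Linearize each sRGB channel c=v/255: c/12.92 if c ≤ 0.04045 else ((c+0.055)/1.055)^2.4
L = 0.2126×R_lin + 0.7152×G_lin + 0.0722×B_lin
Color 1 (14,13,229):
  R=14: 14/255≈0.0549 > 0.04045 → ((0.0549+0.055)/1.055)^2.4 ≈ 0.00439
  G=13: 13/255≈0.0510 > 0.04045 → ((0.0510+0.055)/1.055)^2.4 ≈ 0.00402
  B=229: 229/255≈0.8980 > 0.04045 → ((0.8980+0.055)/1.055)^2.4 ≈ 0.78354
  L1 = 0.2126×0.00439 + 0.7152×0.00402 + 0.0722×0.78354 ≈ 0.06038
Color 2 (146,211,230):
  R=146: 146/255≈0.5725 > 0.04045 → ((0.5725+0.055)/1.055)^2.4 ≈ 0.28744
  G=211: 211/255≈0.8275 > 0.04045 → ((0.8275+0.055)/1.055)^2.4 ≈ 0.65141
  B=230: 230/255≈0.9020 > 0.04045 → ((0.9020+0.055)/1.055)^2.4 ≈ 0.79130
  L2 = 0.2126×0.28744 + 0.7152×0.65141 + 0.0722×0.79130 ≈ 0.58413
Lighter = 0.58413, Darker = 0.06038
Ratio = (L_lighter + 0.05) / (L_darker + 0.05)
Ratio = (0.58413 + 0.05) / (0.06038 + 0.05) = 0.63413 / 0.11038 ≈ 5.7448
Ratio ≈ 5.74:1


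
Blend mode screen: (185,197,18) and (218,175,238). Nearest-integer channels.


Screen: C = 255 - (255-A)×(255-B)/255, rounded to nearest integer
R: 255 - (255-185)×(255-218)/255 = 255 - 2590/255 ≈ 255 - 10.157 = 244.843 → 245
G: 255 - (255-197)×(255-175)/255 = 255 - 4640/255 ≈ 255 - 18.196 = 236.804 → 237
B: 255 - (255-18)×(255-238)/255 = 255 - 4029/255 ≈ 255 - 15.800 = 239.200 → 239
= RGB(245, 237, 239)


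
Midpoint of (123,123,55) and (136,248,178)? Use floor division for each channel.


Midpoint: each channel = ⌊(C₁+C₂)/2⌋
R: ⌊(123+136)/2⌋ = 129
G: ⌊(123+248)/2⌋ = 185
B: ⌊(55+178)/2⌋ = 116
= RGB(129, 185, 116)


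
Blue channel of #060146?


Color: #060146
R = 06 = 6
G = 01 = 1
B = 46 = 70
Blue = 70


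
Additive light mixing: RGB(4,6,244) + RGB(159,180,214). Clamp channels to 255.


Additive: each channel = min(255, C₁+C₂)
R: 4+159 = 163 → 163
G: 6+180 = 186 → 186
B: 244+214 = 458 → 255
= RGB(163, 186, 255)


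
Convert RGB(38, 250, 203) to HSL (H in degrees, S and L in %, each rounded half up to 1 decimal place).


Normalize: R'=38/255≈0.1490, G'=250/255≈0.9804, B'=203/255≈0.7961
Max=250/255, Min=38/255, Δ=Max-Min=212/255
L = (Max+Min)/2 = (250+38)/510 = 288/510 = 0.56470… → L = 56.5%
L > 0.5 → S = Δ/(2-Max-Min) = 212/(510-250-38) = 212/222 = 0.95495… → S = 95.5%
(the 1/255 factors cancel in S and H, so raw channel differences can be used)
Max is G' → H = 60 × ((B-R)/Δ + 2) = 60 × ((203-38)/212 + 2)
  165/212 + 2 = 0.7783… + 2 = 2.7783…
  H = 60 × 2.7783… = 166.698…° → H = 166.7°
= HSL(166.7°, 95.5%, 56.5%)


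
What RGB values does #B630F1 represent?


B6 → 182 (R)
30 → 48 (G)
F1 → 241 (B)
= RGB(182, 48, 241)


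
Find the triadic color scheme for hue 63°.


Triadic: equally spaced at 120° intervals
H1 = 63°
H2 = (63 + 120) mod 360 = 183°
H3 = (63 + 240) mod 360 = 303°
Triadic = 63°, 183°, 303°


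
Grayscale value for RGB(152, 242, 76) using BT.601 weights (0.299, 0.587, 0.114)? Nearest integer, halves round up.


Gray = 0.299×R + 0.587×G + 0.114×B
Gray = 0.299×152 + 0.587×242 + 0.114×76
Gray = 45.448 + 142.054 + 8.664
Gray = 196.166 → round half up → 196
Gray = 196


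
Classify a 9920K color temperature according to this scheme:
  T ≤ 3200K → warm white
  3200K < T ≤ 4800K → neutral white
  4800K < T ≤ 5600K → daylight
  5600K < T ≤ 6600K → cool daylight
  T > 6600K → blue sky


Temperature: 9920K
9920K > 6600K → blue sky
Classification: blue sky


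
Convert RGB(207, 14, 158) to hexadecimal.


R = 207 → CF (hex)
G = 14 → 0E (hex)
B = 158 → 9E (hex)
Hex = #CF0E9E


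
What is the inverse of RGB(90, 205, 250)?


Invert: (255-R, 255-G, 255-B)
R: 255-90 = 165
G: 255-205 = 50
B: 255-250 = 5
= RGB(165, 50, 5)


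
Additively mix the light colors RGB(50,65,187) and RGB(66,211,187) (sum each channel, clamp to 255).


Additive: each channel = min(255, C₁+C₂)
R: 50+66 = 116 → 116
G: 65+211 = 276 → 255
B: 187+187 = 374 → 255
= RGB(116, 255, 255)


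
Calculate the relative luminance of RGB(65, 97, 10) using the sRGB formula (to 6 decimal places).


Linearize each channel (sRGB transfer function): c = v/255; c_lin = c/12.92 if c ≤ 0.04045, else ((c+0.055)/1.055)^2.4
  R: 65/255 ≈ 0.254902 > 0.04045 → ((0.254902+0.055)/1.055)^2.4 ≈ 0.052861
  G: 97/255 ≈ 0.380392 > 0.04045 → ((0.380392+0.055)/1.055)^2.4 ≈ 0.119538
  B: 10/255 ≈ 0.039216 ≤ 0.04045 → 0.039216/12.92 ≈ 0.003035
R_lin = 0.052861, G_lin = 0.119538, B_lin = 0.003035
L = 0.2126×R + 0.7152×G + 0.0722×B
L = 0.2126×0.052861 + 0.7152×0.119538 + 0.0722×0.003035
L ≈ 0.096951


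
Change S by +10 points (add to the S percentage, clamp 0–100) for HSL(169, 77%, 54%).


Original S = 77%
Adjustment = +10 percentage points
New S = 77 + (10) = 87
Clamp to [0, 100] → 87
= HSL(169°, 87%, 54%)


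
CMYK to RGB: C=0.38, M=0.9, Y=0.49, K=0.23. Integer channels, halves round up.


R = 255 × (1-C) × (1-K) = 255 × 0.62 × 0.77 = 121.737 → 122
G = 255 × (1-M) × (1-K) = 255 × 0.10 × 0.77 = 19.635 → 20
B = 255 × (1-Y) × (1-K) = 255 × 0.51 × 0.77 = 100.1385 → 100
= RGB(122, 20, 100)


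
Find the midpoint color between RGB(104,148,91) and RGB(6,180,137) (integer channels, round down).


Midpoint: each channel = ⌊(C₁+C₂)/2⌋
R: ⌊(104+6)/2⌋ = 55
G: ⌊(148+180)/2⌋ = 164
B: ⌊(91+137)/2⌋ = 114
= RGB(55, 164, 114)


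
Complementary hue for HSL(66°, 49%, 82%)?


Complement = opposite side of color wheel = hue + 180°
H' = (66 + 180) mod 360 = 246°
S and L unchanged.
= HSL(246°, 49%, 82%)


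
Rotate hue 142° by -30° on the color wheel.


New hue = (H + rotation) mod 360
New hue = (142 -30) mod 360
= 112 mod 360
= 112°


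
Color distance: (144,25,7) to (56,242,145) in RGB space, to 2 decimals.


d = √[(R₁-R₂)² + (G₁-G₂)² + (B₁-B₂)²]
d = √[(144-56)² + (25-242)² + (7-145)²]
d = √[7744 + 47089 + 19044]
d = √73877
d ≈ 271.80


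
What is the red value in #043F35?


Color: #043F35
R = 04 = 4
G = 3F = 63
B = 35 = 53
Red = 4


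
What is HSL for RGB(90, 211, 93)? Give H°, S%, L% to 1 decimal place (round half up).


Normalize: R'=90/255≈0.3529, G'=211/255≈0.8275, B'=93/255≈0.3647
Max=211/255, Min=90/255, Δ=Max-Min=121/255
L = (Max+Min)/2 = (211+90)/510 = 301/510 = 0.59019… → L = 59.0%
L > 0.5 → S = Δ/(2-Max-Min) = 121/(510-211-90) = 121/209 = 0.57894… → S = 57.9%
(the 1/255 factors cancel in S and H, so raw channel differences can be used)
Max is G' → H = 60 × ((B-R)/Δ + 2) = 60 × ((93-90)/121 + 2)
  3/121 + 2 = 0.0247… + 2 = 2.0247…
  H = 60 × 2.0247… = 121.487…° → H = 121.5°
= HSL(121.5°, 57.9%, 59.0%)


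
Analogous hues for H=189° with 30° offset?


Base hue: 189°
Left analog: (189 - 30) mod 360 = 159°
Right analog: (189 + 30) mod 360 = 219°
Analogous hues = 159° and 219°


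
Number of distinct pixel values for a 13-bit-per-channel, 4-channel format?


Total bits = 13 bits/channel × 4 channels = 52 bits
Distinct pixel values = 2^52
= 4,503,599,627,370,496 pixel values


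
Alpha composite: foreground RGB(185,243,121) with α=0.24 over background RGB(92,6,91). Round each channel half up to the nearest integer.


C = α×F + (1-α)×B, with 1-α = 0.76
R: 0.24×185 + 0.76×92 = 44.40 + 69.92 = 114.32 → 114
G: 0.24×243 + 0.76×6 = 58.32 + 4.56 = 62.88 → 63
B: 0.24×121 + 0.76×91 = 29.04 + 69.16 = 98.20 → 98
= RGB(114, 63, 98)


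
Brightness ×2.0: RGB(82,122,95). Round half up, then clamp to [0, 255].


Multiply each channel by 2.0, round half up, clamp to [0, 255]
R: 82×2.0 = 164
G: 122×2.0 = 244
B: 95×2.0 = 190
= RGB(164, 244, 190)


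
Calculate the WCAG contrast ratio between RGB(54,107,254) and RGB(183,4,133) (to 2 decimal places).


Linearize each sRGB channel c=v/255: c/12.92 if c ≤ 0.04045 else ((c+0.055)/1.055)^2.4
L = 0.2126×R_lin + 0.7152×G_lin + 0.0722×B_lin
Color 1 (54,107,254):
  R=54: 54/255≈0.2118 > 0.04045 → ((0.2118+0.055)/1.055)^2.4 ≈ 0.03689
  G=107: 107/255≈0.4196 > 0.04045 → ((0.4196+0.055)/1.055)^2.4 ≈ 0.14703
  B=254: 254/255≈0.9961 > 0.04045 → ((0.9961+0.055)/1.055)^2.4 ≈ 0.99110
  L1 = 0.2126×0.03689 + 0.7152×0.14703 + 0.0722×0.99110 ≈ 0.18455
Color 2 (183,4,133):
  R=183: 183/255≈0.7176 > 0.04045 → ((0.7176+0.055)/1.055)^2.4 ≈ 0.47353
  G=4: 4/255≈0.0157 ≤ 0.04045 → 0.0157/12.92 ≈ 0.00121
  B=133: 133/255≈0.5216 > 0.04045 → ((0.5216+0.055)/1.055)^2.4 ≈ 0.23455
  L2 = 0.2126×0.47353 + 0.7152×0.00121 + 0.0722×0.23455 ≈ 0.11848
Lighter = 0.18455, Darker = 0.11848
Ratio = (L_lighter + 0.05) / (L_darker + 0.05)
Ratio = (0.18455 + 0.05) / (0.11848 + 0.05) = 0.23455 / 0.16848 ≈ 1.3922
Ratio ≈ 1.39:1


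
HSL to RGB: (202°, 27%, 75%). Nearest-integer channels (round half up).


H=202°, S=0.27, L=0.75
C = (1-|2L-1|)×S = (1-|0.50|)×0.27 = 0.135
H' = H/60 = 202/60 ≈ 3.3667; X = C×(1-|H' mod 2 - 1|) = 0.0855
m = L - C/2 = 0.75 - 0.0675 = 0.6825
Sector ⌊H'⌋ = 3 → (R',G',B') = (0.0, 0.0855, 0.135)
RGB = ((R'+m)×255, (G'+m)×255, (B'+m)×255) = (174.0375, 195.84, 208.4625)
Round half up → RGB(174, 196, 208)


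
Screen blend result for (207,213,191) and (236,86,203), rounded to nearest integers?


Screen: C = 255 - (255-A)×(255-B)/255, rounded to nearest integer
R: 255 - (255-207)×(255-236)/255 = 255 - 912/255 ≈ 255 - 3.576 = 251.424 → 251
G: 255 - (255-213)×(255-86)/255 = 255 - 7098/255 ≈ 255 - 27.835 = 227.165 → 227
B: 255 - (255-191)×(255-203)/255 = 255 - 3328/255 ≈ 255 - 13.051 = 241.949 → 242
= RGB(251, 227, 242)


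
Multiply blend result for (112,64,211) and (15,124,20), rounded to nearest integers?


Multiply: C = A×B/255, rounded to nearest integer
R: 112×15/255 = 1680/255 ≈ 6.588 → 7
G: 64×124/255 = 7936/255 ≈ 31.122 → 31
B: 211×20/255 = 4220/255 ≈ 16.549 → 17
= RGB(7, 31, 17)


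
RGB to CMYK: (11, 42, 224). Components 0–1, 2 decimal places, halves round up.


R'=11/255≈0.0431, G'=42/255≈0.1647, B'=224/255≈0.8784
K = 1 - max(R',G',B') = 1 - 224/255 = 31/255 = 0.12156… → 0.12
(1-R'-K)/(1-K) simplifies to (max-R)/max with max = 224:
C = (224-11)/224 = 213/224 = 0.95089… → 0.95
M = (224-42)/224 = 182/224 = 0.8125 → 0.81
Y = (224-224)/224 = 0/224 = 0 → 0.00
= CMYK(0.95, 0.81, 0.00, 0.12)


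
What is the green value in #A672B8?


Color: #A672B8
R = A6 = 166
G = 72 = 114
B = B8 = 184
Green = 114


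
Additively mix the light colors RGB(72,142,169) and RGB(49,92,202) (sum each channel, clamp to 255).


Additive: each channel = min(255, C₁+C₂)
R: 72+49 = 121 → 121
G: 142+92 = 234 → 234
B: 169+202 = 371 → 255
= RGB(121, 234, 255)


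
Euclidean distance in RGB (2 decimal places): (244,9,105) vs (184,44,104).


d = √[(R₁-R₂)² + (G₁-G₂)² + (B₁-B₂)²]
d = √[(244-184)² + (9-44)² + (105-104)²]
d = √[3600 + 1225 + 1]
d = √4826
d ≈ 69.47


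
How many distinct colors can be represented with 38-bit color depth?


Colors = 2^bits = 2^38
= 274,877,906,944 colors


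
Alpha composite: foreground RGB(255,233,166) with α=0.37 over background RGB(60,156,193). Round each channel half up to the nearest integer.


C = α×F + (1-α)×B, with 1-α = 0.63
R: 0.37×255 + 0.63×60 = 94.35 + 37.80 = 132.15 → 132
G: 0.37×233 + 0.63×156 = 86.21 + 98.28 = 184.49 → 184
B: 0.37×166 + 0.63×193 = 61.42 + 121.59 = 183.01 → 183
= RGB(132, 184, 183)


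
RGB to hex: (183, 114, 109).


R = 183 → B7 (hex)
G = 114 → 72 (hex)
B = 109 → 6D (hex)
Hex = #B7726D


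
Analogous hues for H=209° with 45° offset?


Base hue: 209°
Left analog: (209 - 45) mod 360 = 164°
Right analog: (209 + 45) mod 360 = 254°
Analogous hues = 164° and 254°


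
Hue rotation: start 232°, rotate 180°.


New hue = (H + rotation) mod 360
New hue = (232 + 180) mod 360
= 412 mod 360
= 52°


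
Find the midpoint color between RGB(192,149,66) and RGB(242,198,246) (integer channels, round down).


Midpoint: each channel = ⌊(C₁+C₂)/2⌋
R: ⌊(192+242)/2⌋ = 217
G: ⌊(149+198)/2⌋ = 173
B: ⌊(66+246)/2⌋ = 156
= RGB(217, 173, 156)


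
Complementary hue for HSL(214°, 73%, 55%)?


Complement = opposite side of color wheel = hue + 180°
H' = (214 + 180) mod 360 = 34°
S and L unchanged.
= HSL(34°, 73%, 55%)


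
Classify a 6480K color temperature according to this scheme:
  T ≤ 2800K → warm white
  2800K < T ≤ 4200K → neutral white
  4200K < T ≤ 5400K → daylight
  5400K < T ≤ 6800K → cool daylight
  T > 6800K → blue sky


Temperature: 6480K
5400K < 6480K ≤ 6800K → cool daylight
Classification: cool daylight


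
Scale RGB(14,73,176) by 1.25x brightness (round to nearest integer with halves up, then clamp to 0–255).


Multiply each channel by 1.25, round half up, clamp to [0, 255]
R: 14×1.25 = 17.5 → round → 18
G: 73×1.25 = 91.25 → round → 91
B: 176×1.25 = 220
= RGB(18, 91, 220)
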